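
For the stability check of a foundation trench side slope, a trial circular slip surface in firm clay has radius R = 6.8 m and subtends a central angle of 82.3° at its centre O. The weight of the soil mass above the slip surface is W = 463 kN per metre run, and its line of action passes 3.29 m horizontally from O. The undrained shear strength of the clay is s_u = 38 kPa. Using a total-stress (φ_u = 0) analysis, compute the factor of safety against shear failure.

FS = 1.66

Taking moments about the centre O, the resisting moment is provided by the undrained shear strength acting along the arc:
Arc length L_a = R·θ = 6.8·(82.3°·π/180) = 6.8·1.4364 = 9.77 m
M_R = s_u·L_a·R = 38·9.77·6.8 = 2523.9 kN·m/m
M_D = W·d = 463·3.29 = 1523.3 kN·m/m
FS = M_R / M_D = 2523.9 / 1523.3 = 1.657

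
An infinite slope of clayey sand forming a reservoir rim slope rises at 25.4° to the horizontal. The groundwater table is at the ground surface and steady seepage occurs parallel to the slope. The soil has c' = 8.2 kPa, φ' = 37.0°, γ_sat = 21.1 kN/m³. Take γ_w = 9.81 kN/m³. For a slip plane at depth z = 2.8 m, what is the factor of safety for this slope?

With seepage parallel to the slope and the water table at the surface, the effective normal stress on the slip plane uses the buoyant unit weight γ' = γ_sat − γ_w while the driving shear stress uses γ_sat:
FS = [c' + γ' z cos²β tanφ'] / [γ_sat z sinβ cosβ]
γ' = 21.1 − 9.81 = 11.29 kN/m³
Numerator = 8.2 + 11.29·2.8·cos²25.4°·tan37.0° = 8.2 + 11.29·2.8·0.8160·0.7536 = 27.639 kPa
Denominator = 21.1·2.8·sin25.4°·cos25.4° = 21.1·2.8·0.4289·0.9033 = 22.892 kPa
FS = 27.639 / 22.892 = 1.207

FS = 1.21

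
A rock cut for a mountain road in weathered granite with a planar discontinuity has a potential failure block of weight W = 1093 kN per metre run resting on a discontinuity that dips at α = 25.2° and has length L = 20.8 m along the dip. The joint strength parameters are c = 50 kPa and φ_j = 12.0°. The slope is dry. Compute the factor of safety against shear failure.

Resolving the block weight along and normal to the plane and applying the Mohr–Coulomb strength on the joint:
N' = W cosα = 1093·cos25.2° = 989.0 kN/m
Driving force T = W sinα = 1093·sin25.2° = 465.4 kN/m
Resisting force R = c·L + N'·tanφ_j = 50·20.8 + 989.0·tan12.0° = 1040.0 + 210.2 = 1250.2 kN/m
FS = R / T = 1250.2 / 465.4 = 2.686

FS = 2.69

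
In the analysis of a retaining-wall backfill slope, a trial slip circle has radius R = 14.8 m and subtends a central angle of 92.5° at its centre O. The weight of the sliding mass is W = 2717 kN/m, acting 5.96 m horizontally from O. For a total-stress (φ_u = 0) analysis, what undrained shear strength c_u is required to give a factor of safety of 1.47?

c_u = 67.3 kPa

FS = c_u·L_a·R / (W·d), so c_u = FS·W·d / (L_a·R).
Arc length L_a = R·θ = 14.8·(92.5°·π/180) = 14.8·1.6144 = 23.89 m
c_u = 1.47·2717·5.96 / (23.89·14.8) = 23804.2 / 353.62 = 67.31 kPa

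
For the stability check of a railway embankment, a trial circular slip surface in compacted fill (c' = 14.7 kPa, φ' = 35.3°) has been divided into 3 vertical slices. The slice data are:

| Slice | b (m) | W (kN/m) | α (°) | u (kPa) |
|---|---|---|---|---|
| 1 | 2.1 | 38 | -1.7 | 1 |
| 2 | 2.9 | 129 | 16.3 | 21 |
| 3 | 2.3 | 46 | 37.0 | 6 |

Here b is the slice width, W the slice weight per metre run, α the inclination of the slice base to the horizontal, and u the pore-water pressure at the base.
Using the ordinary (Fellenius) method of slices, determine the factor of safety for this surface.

FS = 3.18

Ordinary method of slices: FS = Σ[c'·Δl_i + (W_i cosα_i − u_i·Δl_i)·tanφ'] / Σ W_i sinα_i, with Δl_i = b_i / cosα_i.
Slice 1: Δl = 2.1/cos(-1.7°) = 2.101 m; N'_1 = 38·cos(-1.7°) − 1·2.101 = 35.9; c'Δl = 30.88; W sinα = -1.1
Slice 2: Δl = 2.9/cos16.3° = 3.021 m; N'_2 = 129·cos16.3° − 21·3.021 = 60.4; c'Δl = 44.42; W sinα = 36.2
Slice 3: Δl = 2.3/cos37.0° = 2.880 m; N'_3 = 46·cos37.0° − 6·2.880 = 19.5; c'Δl = 42.33; W sinα = 27.7
Σc'Δl = 117.6 kN/m; ΣN' = 115.7 kN/m; ΣW sinα = 62.8 kN/m
Resisting = 117.6 + 115.7·tan35.3° = 117.6 + 81.9 = 199.6 kN/m
FS = 199.6 / 62.8 = 3.180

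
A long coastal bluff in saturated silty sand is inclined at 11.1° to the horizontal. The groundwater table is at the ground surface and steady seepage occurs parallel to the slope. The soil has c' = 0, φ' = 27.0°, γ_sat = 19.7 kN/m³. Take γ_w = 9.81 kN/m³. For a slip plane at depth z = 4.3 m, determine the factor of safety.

FS = 1.30

With seepage parallel to the slope and the water table at the surface, the effective normal stress on the slip plane uses the buoyant unit weight γ' = γ_sat − γ_w while the driving shear stress uses γ_sat:
FS = [c' + γ' z cos²β tanφ'] / [γ_sat z sinβ cosβ]
(For c' = 0 this reduces to FS = (γ'/γ_sat)·tanφ'/tanβ.)
γ' = 19.7 − 9.81 = 9.89 kN/m³
Numerator = 0.0 + 9.89·4.3·cos²11.1°·tan27.0° = 0.0 + 9.89·4.3·0.9629·0.5095 = 20.865 kPa
Denominator = 19.7·4.3·sin11.1°·cos11.1° = 19.7·4.3·0.1925·0.9813 = 16.003 kPa
FS = 20.865 / 16.003 = 1.304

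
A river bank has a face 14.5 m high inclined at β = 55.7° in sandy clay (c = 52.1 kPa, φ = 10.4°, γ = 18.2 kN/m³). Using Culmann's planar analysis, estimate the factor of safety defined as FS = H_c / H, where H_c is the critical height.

FS = 2.16

H_c = (4c/γ) · sinβ cosφ / [1 − cos(β − φ)]
    = (4·52.1/18.2) · sin55.7°·cos10.4° / [1 − cos45.3°]
    = 11.451 · 0.8125 / 0.2966 = 31.37 m
FS = H_c / H = 31.37 / 14.5 = 2.163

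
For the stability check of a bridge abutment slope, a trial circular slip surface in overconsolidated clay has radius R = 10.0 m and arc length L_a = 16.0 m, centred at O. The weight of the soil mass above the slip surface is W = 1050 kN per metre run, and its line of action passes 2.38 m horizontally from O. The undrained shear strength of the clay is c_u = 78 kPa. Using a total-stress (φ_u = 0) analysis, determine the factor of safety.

Taking moments about the centre O, the resisting moment is provided by the undrained shear strength acting along the arc:
M_R = c_u·L_a·R = 78·16.00·10.0 = 12480.0 kN·m/m
M_D = W·d = 1050·2.38 = 2499.0 kN·m/m
FS = M_R / M_D = 12480.0 / 2499.0 = 4.994

FS = 4.99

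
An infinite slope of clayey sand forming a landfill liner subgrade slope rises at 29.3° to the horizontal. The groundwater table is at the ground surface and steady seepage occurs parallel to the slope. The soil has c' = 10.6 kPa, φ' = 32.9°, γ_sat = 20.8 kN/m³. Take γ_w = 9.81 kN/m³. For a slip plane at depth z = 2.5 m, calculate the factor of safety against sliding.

FS = 1.09

With seepage parallel to the slope and the water table at the surface, the effective normal stress on the slip plane uses the buoyant unit weight γ' = γ_sat − γ_w while the driving shear stress uses γ_sat:
FS = [c' + γ' z cos²β tanφ'] / [γ_sat z sinβ cosβ]
γ' = 20.8 − 9.81 = 10.99 kN/m³
Numerator = 10.6 + 10.99·2.5·cos²29.3°·tan32.9° = 10.6 + 10.99·2.5·0.7605·0.6469 = 24.117 kPa
Denominator = 20.8·2.5·sin29.3°·cos29.3° = 20.8·2.5·0.4894·0.8721 = 22.192 kPa
FS = 24.117 / 22.192 = 1.087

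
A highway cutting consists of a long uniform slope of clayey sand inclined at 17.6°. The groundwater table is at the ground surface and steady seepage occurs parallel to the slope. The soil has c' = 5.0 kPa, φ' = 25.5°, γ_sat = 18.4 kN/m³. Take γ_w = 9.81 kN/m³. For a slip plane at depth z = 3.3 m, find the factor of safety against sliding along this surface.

FS = 0.99

With seepage parallel to the slope and the water table at the surface, the effective normal stress on the slip plane uses the buoyant unit weight γ' = γ_sat − γ_w while the driving shear stress uses γ_sat:
FS = [c' + γ' z cos²β tanφ'] / [γ_sat z sinβ cosβ]
γ' = 18.4 − 9.81 = 8.59 kN/m³
Numerator = 5.0 + 8.59·3.3·cos²17.6°·tan25.5° = 5.0 + 8.59·3.3·0.9086·0.4770 = 17.285 kPa
Denominator = 18.4·3.3·sin17.6°·cos17.6° = 18.4·3.3·0.3024·0.9532 = 17.500 kPa
FS = 17.285 / 17.500 = 0.988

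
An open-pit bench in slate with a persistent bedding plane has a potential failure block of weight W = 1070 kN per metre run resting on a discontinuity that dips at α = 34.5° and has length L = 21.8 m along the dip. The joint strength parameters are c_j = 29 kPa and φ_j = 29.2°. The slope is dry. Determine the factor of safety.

FS = 1.86

Resolving the block weight along and normal to the plane and applying the Mohr–Coulomb strength on the joint:
N' = W cosα = 1070·cos34.5° = 881.8 kN/m
Driving force T = W sinα = 1070·sin34.5° = 606.1 kN/m
Resisting force R = c_j·L + N'·tanφ_j = 29·21.8 + 881.8·tan29.2° = 632.2 + 492.8 = 1125.0 kN/m
FS = R / T = 1125.0 / 606.1 = 1.856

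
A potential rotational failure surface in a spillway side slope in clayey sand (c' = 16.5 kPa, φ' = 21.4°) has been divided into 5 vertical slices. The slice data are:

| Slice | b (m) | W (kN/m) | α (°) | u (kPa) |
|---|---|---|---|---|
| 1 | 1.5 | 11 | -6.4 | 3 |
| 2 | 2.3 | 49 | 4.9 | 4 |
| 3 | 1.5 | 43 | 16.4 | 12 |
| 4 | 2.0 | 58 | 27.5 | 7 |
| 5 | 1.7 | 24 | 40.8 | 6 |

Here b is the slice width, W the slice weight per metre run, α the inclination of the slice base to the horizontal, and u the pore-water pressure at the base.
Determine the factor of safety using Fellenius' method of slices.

Ordinary method of slices: FS = Σ[c'·Δl_i + (W_i cosα_i − u_i·Δl_i)·tanφ'] / Σ W_i sinα_i, with Δl_i = b_i / cosα_i.
Slice 1: Δl = 1.5/cos(-6.4°) = 1.509 m; N'_1 = 11·cos(-6.4°) − 3·1.509 = 6.4; c'Δl = 24.91; W sinα = -1.2
Slice 2: Δl = 2.3/cos4.9° = 2.308 m; N'_2 = 49·cos4.9° − 4·2.308 = 39.6; c'Δl = 38.09; W sinα = 4.2
Slice 3: Δl = 1.5/cos16.4° = 1.564 m; N'_3 = 43·cos16.4° − 12·1.564 = 22.5; c'Δl = 25.80; W sinα = 12.1
Slice 4: Δl = 2.0/cos27.5° = 2.255 m; N'_4 = 58·cos27.5° − 7·2.255 = 35.7; c'Δl = 37.20; W sinα = 26.8
Slice 5: Δl = 1.7/cos40.8° = 2.246 m; N'_5 = 24·cos40.8° − 6·2.246 = 4.7; c'Δl = 37.05; W sinα = 15.7
Σc'Δl = 163.1 kN/m; ΣN' = 108.8 kN/m; ΣW sinα = 57.6 kN/m
Resisting = 163.1 + 108.8·tan21.4° = 163.1 + 42.7 = 205.7 kN/m
FS = 205.7 / 57.6 = 3.574

FS = 3.57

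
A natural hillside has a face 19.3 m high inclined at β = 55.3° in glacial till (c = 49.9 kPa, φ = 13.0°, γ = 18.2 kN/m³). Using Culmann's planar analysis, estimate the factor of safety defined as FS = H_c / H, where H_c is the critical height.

FS = 1.75

H_c = (4c/γ) · sinβ cosφ / [1 − cos(β − φ)]
    = (4·49.9/18.2) · sin55.3°·cos13.0° / [1 − cos42.3°]
    = 10.967 · 0.8011 / 0.2604 = 33.74 m
FS = H_c / H = 33.74 / 19.3 = 1.748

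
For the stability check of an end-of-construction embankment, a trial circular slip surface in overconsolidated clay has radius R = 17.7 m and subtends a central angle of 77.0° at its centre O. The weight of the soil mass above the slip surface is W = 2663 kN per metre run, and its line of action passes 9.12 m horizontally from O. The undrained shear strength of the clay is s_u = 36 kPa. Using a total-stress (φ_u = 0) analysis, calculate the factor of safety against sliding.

FS = 0.62

Taking moments about the centre O, the resisting moment is provided by the undrained shear strength acting along the arc:
Arc length L_a = R·θ = 17.7·(77.0°·π/180) = 17.7·1.3439 = 23.79 m
M_R = s_u·L_a·R = 36·23.79·17.7 = 15157.1 kN·m/m
M_D = W·d = 2663·9.12 = 24286.6 kN·m/m
FS = M_R / M_D = 15157.1 / 24286.6 = 0.624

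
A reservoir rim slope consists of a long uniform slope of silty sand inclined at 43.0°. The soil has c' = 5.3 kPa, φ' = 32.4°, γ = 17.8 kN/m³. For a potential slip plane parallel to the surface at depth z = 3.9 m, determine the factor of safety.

FS = 0.83

For an infinite slope with a slip plane parallel to the surface (no pore pressure): FS = [c' + γz cos²β tanφ'] / [γz sinβ cosβ].
γz = 17.8·3.9 = 69.42 kN/m²
Numerator = 5.3 + 69.42·cos²43.0°·tan32.4° = 5.3 + 69.42·0.5349·0.6346 = 28.864 kPa
Denominator = 69.42·sin43.0°·cos43.0° = 69.42·0.6820·0.7314 = 34.625 kPa
FS = 28.864 / 34.625 = 0.834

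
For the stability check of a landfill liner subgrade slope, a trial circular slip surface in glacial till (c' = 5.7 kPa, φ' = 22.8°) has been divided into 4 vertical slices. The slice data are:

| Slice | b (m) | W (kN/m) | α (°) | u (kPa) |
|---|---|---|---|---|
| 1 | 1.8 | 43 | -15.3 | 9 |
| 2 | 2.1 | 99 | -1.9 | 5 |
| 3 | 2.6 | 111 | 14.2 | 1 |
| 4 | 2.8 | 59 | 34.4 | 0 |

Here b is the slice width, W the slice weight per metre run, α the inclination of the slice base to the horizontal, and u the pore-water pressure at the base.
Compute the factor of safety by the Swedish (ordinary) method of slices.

FS = 3.69

Ordinary method of slices: FS = Σ[c'·Δl_i + (W_i cosα_i − u_i·Δl_i)·tanφ'] / Σ W_i sinα_i, with Δl_i = b_i / cosα_i.
Slice 1: Δl = 1.8/cos(-15.3°) = 1.866 m; N'_1 = 43·cos(-15.3°) − 9·1.866 = 24.7; c'Δl = 10.64; W sinα = -11.3
Slice 2: Δl = 2.1/cos(-1.9°) = 2.101 m; N'_2 = 99·cos(-1.9°) − 5·2.101 = 88.4; c'Δl = 11.98; W sinα = -3.3
Slice 3: Δl = 2.6/cos14.2° = 2.682 m; N'_3 = 111·cos14.2° − 1·2.682 = 104.9; c'Δl = 15.29; W sinα = 27.2
Slice 4: Δl = 2.8/cos34.4° = 3.393 m; N'_4 = 59·cos34.4° − 0·3.393 = 48.7; c'Δl = 19.34; W sinα = 33.3
Σc'Δl = 57.2 kN/m; ΣN' = 266.7 kN/m; ΣW sinα = 45.9 kN/m
Resisting = 57.2 + 266.7·tan22.8° = 57.2 + 112.1 = 169.4 kN/m
FS = 169.4 / 45.9 = 3.687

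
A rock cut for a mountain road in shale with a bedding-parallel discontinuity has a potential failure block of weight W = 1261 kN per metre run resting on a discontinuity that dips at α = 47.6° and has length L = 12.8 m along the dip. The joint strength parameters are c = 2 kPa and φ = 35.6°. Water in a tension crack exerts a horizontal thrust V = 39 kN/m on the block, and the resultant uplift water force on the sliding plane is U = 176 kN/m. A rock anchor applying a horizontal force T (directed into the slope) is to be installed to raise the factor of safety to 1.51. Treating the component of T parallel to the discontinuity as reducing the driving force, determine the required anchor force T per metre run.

T = 619 kN/m

Resolving forces along and normal to the sliding plane, with the horizontal anchor force T adding T·sinα to the effective normal force and T·cosα acting up the plane against the driving force:
FS = [cL + (W cosα − U − V sinα + T sinα) tanφ] / [W sinα + V cosα − T cosα]
Without the anchor: N' = 645.5 kN/m, driving T_d = 957.5 kN/m, resisting R = 2·12.8 + 645.5·tan35.6° = 487.7 kN/m, FS = 0.51.
Setting FS = 1.51 and solving for T:
1.51·(957.5 − T cos47.6°) = 487.7 + T sin47.6°·tan35.6°
T·(sin47.6°·tan35.6° + 1.51·cos47.6°) = 1.51·957.5 − 487.7
T·(0.7385·0.7159 + 1.51·0.6743) = 1445.8 − 487.7 = 958.1
T·1.5469 = 958.1
T = 619.4 kN/m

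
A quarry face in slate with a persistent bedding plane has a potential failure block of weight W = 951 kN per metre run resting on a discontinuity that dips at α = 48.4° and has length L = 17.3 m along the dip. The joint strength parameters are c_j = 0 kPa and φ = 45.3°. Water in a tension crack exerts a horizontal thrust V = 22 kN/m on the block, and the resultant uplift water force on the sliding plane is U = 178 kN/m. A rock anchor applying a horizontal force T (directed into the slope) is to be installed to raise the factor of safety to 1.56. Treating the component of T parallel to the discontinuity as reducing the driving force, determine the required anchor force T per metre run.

T = 386 kN/m

Resolving forces along and normal to the sliding plane, with the horizontal anchor force T adding T·sinα to the effective normal force and T·cosα acting up the plane against the driving force:
FS = [c_jL + (W cosα − U − V sinα + T sinα) tanφ] / [W sinα + V cosα − T cosα]
Without the anchor: N' = 436.9 kN/m, driving T_d = 725.8 kN/m, resisting R = 0·17.3 + 436.9·tan45.3° = 441.5 kN/m, FS = 0.61.
Setting FS = 1.56 and solving for T:
1.56·(725.8 − T cos48.4°) = 441.5 + T sin48.4°·tan45.3°
T·(sin48.4°·tan45.3° + 1.56·cos48.4°) = 1.56·725.8 − 441.5
T·(0.7478·1.0105 + 1.56·0.6639) = 1132.2 − 441.5 = 690.6
T·1.7914 = 690.6
T = 385.5 kN/m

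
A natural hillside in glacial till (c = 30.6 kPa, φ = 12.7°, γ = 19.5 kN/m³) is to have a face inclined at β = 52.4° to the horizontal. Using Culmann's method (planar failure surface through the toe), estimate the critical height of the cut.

Culmann's analysis gives the critical failure plane at α_cr = (β + φ)/2 = (52.4 + 12.7)/2 = 32.5°, and the critical height
H_c = (4c/γ) · sinβ cosφ / [1 − cos(β − φ)]
    = (4·30.6/19.5) · sin52.4°·cos12.7° / [1 − cos(39.7°)]
    = 6.277 · 0.7923·0.9755 / [1 − 0.7694]
    = 6.277 · 0.7729 / 0.2306
    = 21.04 m

H_c = 21.04 m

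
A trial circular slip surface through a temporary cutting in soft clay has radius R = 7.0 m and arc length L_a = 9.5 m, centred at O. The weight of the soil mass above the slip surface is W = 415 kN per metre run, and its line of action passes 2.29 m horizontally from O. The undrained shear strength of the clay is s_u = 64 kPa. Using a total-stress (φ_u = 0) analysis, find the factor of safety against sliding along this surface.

FS = 4.48

Taking moments about the centre O, the resisting moment is provided by the undrained shear strength acting along the arc:
M_R = s_u·L_a·R = 64·9.50·7.0 = 4256.0 kN·m/m
M_D = W·d = 415·2.29 = 950.4 kN·m/m
FS = M_R / M_D = 4256.0 / 950.4 = 4.478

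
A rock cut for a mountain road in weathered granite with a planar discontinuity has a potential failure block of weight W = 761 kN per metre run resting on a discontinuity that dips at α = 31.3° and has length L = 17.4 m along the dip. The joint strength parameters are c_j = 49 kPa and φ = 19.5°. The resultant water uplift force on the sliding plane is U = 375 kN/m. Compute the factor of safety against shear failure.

Resolving the block weight along and normal to the plane and applying the Mohr–Coulomb strength on the joint:
N' = W cosα − U = 761·cos31.3° − 375 = 275.2 kN/m
Driving force T = W sinα = 761·sin31.3° = 395.4 kN/m
Resisting force R = c_j·L + N'·tanφ = 49·17.4 + 275.2·tan19.5° = 852.6 + 97.5 = 950.1 kN/m
FS = R / T = 950.1 / 395.4 = 2.403

FS = 2.40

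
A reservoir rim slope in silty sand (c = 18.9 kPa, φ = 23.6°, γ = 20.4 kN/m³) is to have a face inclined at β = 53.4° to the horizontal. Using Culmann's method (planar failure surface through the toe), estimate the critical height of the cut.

H_c = 20.62 m

Culmann's analysis gives the critical failure plane at α_cr = (β + φ)/2 = (53.4 + 23.6)/2 = 38.5°, and the critical height
H_c = (4c/γ) · sinβ cosφ / [1 − cos(β − φ)]
    = (4·18.9/20.4) · sin53.4°·cos23.6° / [1 − cos(29.8°)]
    = 3.706 · 0.8028·0.9164 / [1 − 0.8678]
    = 3.706 · 0.7357 / 0.1322
    = 20.62 m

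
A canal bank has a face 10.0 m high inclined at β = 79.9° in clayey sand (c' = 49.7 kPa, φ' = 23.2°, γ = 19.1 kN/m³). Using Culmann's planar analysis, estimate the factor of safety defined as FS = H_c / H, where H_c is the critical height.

FS = 2.09

H_c = (4c'/γ) · sinβ cosφ' / [1 − cos(β − φ')]
    = (4·49.7/19.1) · sin79.9°·cos23.2° / [1 − cos56.7°]
    = 10.408 · 0.9049 / 0.4510 = 20.88 m
FS = H_c / H = 20.88 / 10.0 = 2.088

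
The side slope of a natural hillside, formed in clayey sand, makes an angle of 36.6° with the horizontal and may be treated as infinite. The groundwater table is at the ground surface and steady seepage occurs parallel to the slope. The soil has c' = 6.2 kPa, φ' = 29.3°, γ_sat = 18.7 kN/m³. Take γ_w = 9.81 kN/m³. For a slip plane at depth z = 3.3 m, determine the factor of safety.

With seepage parallel to the slope and the water table at the surface, the effective normal stress on the slip plane uses the buoyant unit weight γ' = γ_sat − γ_w while the driving shear stress uses γ_sat:
FS = [c' + γ' z cos²β tanφ'] / [γ_sat z sinβ cosβ]
γ' = 18.7 − 9.81 = 8.89 kN/m³
Numerator = 6.2 + 8.89·3.3·cos²36.6°·tan29.3° = 6.2 + 8.89·3.3·0.6445·0.5612 = 16.811 kPa
Denominator = 18.7·3.3·sin36.6°·cos36.6° = 18.7·3.3·0.5962·0.8028 = 29.538 kPa
FS = 16.811 / 29.538 = 0.569

FS = 0.57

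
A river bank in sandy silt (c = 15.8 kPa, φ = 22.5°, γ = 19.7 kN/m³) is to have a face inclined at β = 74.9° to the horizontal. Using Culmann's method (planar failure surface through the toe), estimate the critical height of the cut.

H_c = 7.34 m

Culmann's analysis gives the critical failure plane at α_cr = (β + φ)/2 = (74.9 + 22.5)/2 = 48.7°, and the critical height
H_c = (4c/γ) · sinβ cosφ / [1 − cos(β − φ)]
    = (4·15.8/19.7) · sin74.9°·cos22.5° / [1 − cos(52.4°)]
    = 3.208 · 0.9655·0.9239 / [1 − 0.6101]
    = 3.208 · 0.8920 / 0.3899
    = 7.34 m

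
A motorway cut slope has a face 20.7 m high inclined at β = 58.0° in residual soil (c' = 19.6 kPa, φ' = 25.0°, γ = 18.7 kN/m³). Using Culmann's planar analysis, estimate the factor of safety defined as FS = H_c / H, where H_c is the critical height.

H_c = (4c'/γ) · sinβ cosφ' / [1 − cos(β − φ')]
    = (4·19.6/18.7) · sin58.0°·cos25.0° / [1 − cos33.0°]
    = 4.193 · 0.7686 / 0.1613 = 19.97 m
FS = H_c / H = 19.97 / 20.7 = 0.965

FS = 0.96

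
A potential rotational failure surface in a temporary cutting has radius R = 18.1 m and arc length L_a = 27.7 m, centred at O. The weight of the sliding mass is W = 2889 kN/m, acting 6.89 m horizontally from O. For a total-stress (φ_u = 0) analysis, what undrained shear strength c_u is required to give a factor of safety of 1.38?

FS = c_u·L_a·R / (W·d), so c_u = FS·W·d / (L_a·R).
c_u = 1.38·2889·6.89 / (27.70·18.1) = 27469.2 / 501.37 = 54.79 kPa

c_u = 54.8 kPa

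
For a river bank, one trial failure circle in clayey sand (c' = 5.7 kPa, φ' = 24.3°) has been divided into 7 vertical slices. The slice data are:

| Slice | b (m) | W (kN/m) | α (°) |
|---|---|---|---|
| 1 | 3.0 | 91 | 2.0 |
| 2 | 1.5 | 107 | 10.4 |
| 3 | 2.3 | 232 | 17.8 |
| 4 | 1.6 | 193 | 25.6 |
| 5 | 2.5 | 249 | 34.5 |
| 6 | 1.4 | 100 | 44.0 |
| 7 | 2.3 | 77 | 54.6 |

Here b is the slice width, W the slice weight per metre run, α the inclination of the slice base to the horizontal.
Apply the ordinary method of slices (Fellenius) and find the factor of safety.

FS = 1.14

Ordinary method of slices: FS = Σ[c'·Δl_i + (W_i cosα_i)·tanφ'] / Σ W_i sinα_i, with Δl_i = b_i / cosα_i.
Slice 1: Δl = 3.0/cos2.0° = 3.002 m; N'_1 = 91·cos2.0° = 90.9; c'Δl = 17.11; W sinα = 3.2
Slice 2: Δl = 1.5/cos10.4° = 1.525 m; N'_2 = 107·cos10.4° = 105.2; c'Δl = 8.69; W sinα = 19.3
Slice 3: Δl = 2.3/cos17.8° = 2.416 m; N'_3 = 232·cos17.8° = 220.9; c'Δl = 13.77; W sinα = 70.9
Slice 4: Δl = 1.6/cos25.6° = 1.774 m; N'_4 = 193·cos25.6° = 174.1; c'Δl = 10.11; W sinα = 83.4
Slice 5: Δl = 2.5/cos34.5° = 3.034 m; N'_5 = 249·cos34.5° = 205.2; c'Δl = 17.29; W sinα = 141.0
Slice 6: Δl = 1.4/cos44.0° = 1.946 m; N'_6 = 100·cos44.0° = 71.9; c'Δl = 11.09; W sinα = 69.5
Slice 7: Δl = 2.3/cos54.6° = 3.970 m; N'_7 = 77·cos54.6° = 44.6; c'Δl = 22.63; W sinα = 62.8
Σc'Δl = 100.7 kN/m; ΣN' = 912.9 kN/m; ΣW sinα = 450.1 kN/m
Resisting = 100.7 + 912.9·tan24.3° = 100.7 + 412.2 = 512.9 kN/m
FS = 512.9 / 450.1 = 1.140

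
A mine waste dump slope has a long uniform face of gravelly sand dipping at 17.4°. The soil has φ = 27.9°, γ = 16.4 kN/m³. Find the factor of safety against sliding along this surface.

FS = 1.69

For a dry cohesionless infinite slope the factor of safety is FS = tanφ / tanβ.
FS = tan27.9° / tan17.4° = 0.5295 / 0.3134 = 1.690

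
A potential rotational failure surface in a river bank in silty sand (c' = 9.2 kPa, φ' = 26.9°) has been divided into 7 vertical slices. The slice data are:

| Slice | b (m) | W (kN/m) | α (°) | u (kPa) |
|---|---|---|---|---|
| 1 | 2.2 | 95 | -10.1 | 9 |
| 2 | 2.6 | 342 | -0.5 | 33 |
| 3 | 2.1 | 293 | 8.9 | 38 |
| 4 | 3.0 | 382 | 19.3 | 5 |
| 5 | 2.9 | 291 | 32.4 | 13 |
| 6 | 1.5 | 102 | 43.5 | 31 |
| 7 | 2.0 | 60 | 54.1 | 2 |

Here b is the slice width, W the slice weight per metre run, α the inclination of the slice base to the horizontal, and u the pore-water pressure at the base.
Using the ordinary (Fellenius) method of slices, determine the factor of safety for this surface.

Ordinary method of slices: FS = Σ[c'·Δl_i + (W_i cosα_i − u_i·Δl_i)·tanφ'] / Σ W_i sinα_i, with Δl_i = b_i / cosα_i.
Slice 1: Δl = 2.2/cos(-10.1°) = 2.235 m; N'_1 = 95·cos(-10.1°) − 9·2.235 = 73.4; c'Δl = 20.56; W sinα = -16.7
Slice 2: Δl = 2.6/cos(-0.5°) = 2.600 m; N'_2 = 342·cos(-0.5°) − 33·2.600 = 256.2; c'Δl = 23.92; W sinα = -3.0
Slice 3: Δl = 2.1/cos8.9° = 2.126 m; N'_3 = 293·cos8.9° − 38·2.126 = 208.7; c'Δl = 19.56; W sinα = 45.3
Slice 4: Δl = 3.0/cos19.3° = 3.179 m; N'_4 = 382·cos19.3° − 5·3.179 = 344.6; c'Δl = 29.24; W sinα = 126.3
Slice 5: Δl = 2.9/cos32.4° = 3.435 m; N'_5 = 291·cos32.4° − 13·3.435 = 201.0; c'Δl = 31.60; W sinα = 155.9
Slice 6: Δl = 1.5/cos43.5° = 2.068 m; N'_6 = 102·cos43.5° − 31·2.068 = 9.9; c'Δl = 19.02; W sinα = 70.2
Slice 7: Δl = 2.0/cos54.1° = 3.411 m; N'_7 = 60·cos54.1° − 2·3.411 = 28.4; c'Δl = 31.38; W sinα = 48.6
Σc'Δl = 175.3 kN/m; ΣN' = 1122.2 kN/m; ΣW sinα = 426.7 kN/m
Resisting = 175.3 + 1122.2·tan26.9° = 175.3 + 569.3 = 744.6 kN/m
FS = 744.6 / 426.7 = 1.745

FS = 1.75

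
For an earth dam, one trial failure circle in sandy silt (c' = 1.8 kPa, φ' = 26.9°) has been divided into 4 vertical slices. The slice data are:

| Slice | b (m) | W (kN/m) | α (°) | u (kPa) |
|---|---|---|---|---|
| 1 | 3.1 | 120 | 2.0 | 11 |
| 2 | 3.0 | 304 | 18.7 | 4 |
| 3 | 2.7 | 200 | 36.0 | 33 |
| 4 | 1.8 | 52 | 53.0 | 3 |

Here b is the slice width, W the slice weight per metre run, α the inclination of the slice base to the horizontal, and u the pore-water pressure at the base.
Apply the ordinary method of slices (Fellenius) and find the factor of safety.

Ordinary method of slices: FS = Σ[c'·Δl_i + (W_i cosα_i − u_i·Δl_i)·tanφ'] / Σ W_i sinα_i, with Δl_i = b_i / cosα_i.
Slice 1: Δl = 3.1/cos2.0° = 3.102 m; N'_1 = 120·cos2.0° − 11·3.102 = 85.8; c'Δl = 5.58; W sinα = 4.2
Slice 2: Δl = 3.0/cos18.7° = 3.167 m; N'_2 = 304·cos18.7° − 4·3.167 = 275.3; c'Δl = 5.70; W sinα = 97.5
Slice 3: Δl = 2.7/cos36.0° = 3.337 m; N'_3 = 200·cos36.0° − 33·3.337 = 51.7; c'Δl = 6.01; W sinα = 117.6
Slice 4: Δl = 1.8/cos53.0° = 2.991 m; N'_4 = 52·cos53.0° − 3·2.991 = 22.3; c'Δl = 5.38; W sinα = 41.5
Σc'Δl = 22.7 kN/m; ΣN' = 435.1 kN/m; ΣW sinα = 260.7 kN/m
Resisting = 22.7 + 435.1·tan26.9° = 22.7 + 220.7 = 243.4 kN/m
FS = 243.4 / 260.7 = 0.934

FS = 0.93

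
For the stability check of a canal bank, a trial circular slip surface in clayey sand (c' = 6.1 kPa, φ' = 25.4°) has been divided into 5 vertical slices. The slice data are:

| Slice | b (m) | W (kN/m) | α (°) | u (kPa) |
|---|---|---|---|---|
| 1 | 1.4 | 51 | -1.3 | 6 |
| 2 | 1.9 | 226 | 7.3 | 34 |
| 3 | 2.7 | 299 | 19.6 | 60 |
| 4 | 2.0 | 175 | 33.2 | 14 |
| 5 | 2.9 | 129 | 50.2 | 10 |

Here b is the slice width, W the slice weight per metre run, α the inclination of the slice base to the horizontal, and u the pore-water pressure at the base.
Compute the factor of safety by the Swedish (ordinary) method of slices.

Ordinary method of slices: FS = Σ[c'·Δl_i + (W_i cosα_i − u_i·Δl_i)·tanφ'] / Σ W_i sinα_i, with Δl_i = b_i / cosα_i.
Slice 1: Δl = 1.4/cos(-1.3°) = 1.400 m; N'_1 = 51·cos(-1.3°) − 6·1.400 = 42.6; c'Δl = 8.54; W sinα = -1.2
Slice 2: Δl = 1.9/cos7.3° = 1.916 m; N'_2 = 226·cos7.3° − 34·1.916 = 159.0; c'Δl = 11.68; W sinα = 28.7
Slice 3: Δl = 2.7/cos19.6° = 2.866 m; N'_3 = 299·cos19.6° − 60·2.866 = 109.7; c'Δl = 17.48; W sinα = 100.3
Slice 4: Δl = 2.0/cos33.2° = 2.390 m; N'_4 = 175·cos33.2° − 14·2.390 = 113.0; c'Δl = 14.58; W sinα = 95.8
Slice 5: Δl = 2.9/cos50.2° = 4.530 m; N'_5 = 129·cos50.2° − 10·4.530 = 37.3; c'Δl = 27.64; W sinα = 99.1
Σc'Δl = 79.9 kN/m; ΣN' = 461.6 kN/m; ΣW sinα = 322.8 kN/m
Resisting = 79.9 + 461.6·tan25.4° = 79.9 + 219.2 = 299.1 kN/m
FS = 299.1 / 322.8 = 0.927

FS = 0.93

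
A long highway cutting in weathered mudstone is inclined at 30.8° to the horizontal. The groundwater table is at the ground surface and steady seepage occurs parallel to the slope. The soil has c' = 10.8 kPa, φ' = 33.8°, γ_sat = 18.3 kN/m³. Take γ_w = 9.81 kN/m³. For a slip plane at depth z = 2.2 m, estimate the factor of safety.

FS = 1.13

With seepage parallel to the slope and the water table at the surface, the effective normal stress on the slip plane uses the buoyant unit weight γ' = γ_sat − γ_w while the driving shear stress uses γ_sat:
FS = [c' + γ' z cos²β tanφ'] / [γ_sat z sinβ cosβ]
γ' = 18.3 − 9.81 = 8.49 kN/m³
Numerator = 10.8 + 8.49·2.2·cos²30.8°·tan33.8° = 10.8 + 8.49·2.2·0.7378·0.6694 = 20.025 kPa
Denominator = 18.3·2.2·sin30.8°·cos30.8° = 18.3·2.2·0.5120·0.8590 = 17.707 kPa
FS = 20.025 / 17.707 = 1.131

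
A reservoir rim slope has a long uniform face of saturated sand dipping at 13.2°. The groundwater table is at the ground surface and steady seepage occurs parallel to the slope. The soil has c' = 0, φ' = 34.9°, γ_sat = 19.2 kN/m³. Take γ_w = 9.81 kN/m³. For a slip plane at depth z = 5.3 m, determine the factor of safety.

FS = 1.45

With seepage parallel to the slope and the water table at the surface, the effective normal stress on the slip plane uses the buoyant unit weight γ' = γ_sat − γ_w while the driving shear stress uses γ_sat:
FS = [c' + γ' z cos²β tanφ'] / [γ_sat z sinβ cosβ]
(For c' = 0 this reduces to FS = (γ'/γ_sat)·tanφ'/tanβ.)
γ' = 19.2 − 9.81 = 9.39 kN/m³
Numerator = 0.0 + 9.39·5.3·cos²13.2°·tan34.9° = 0.0 + 9.39·5.3·0.9479·0.6976 = 32.908 kPa
Denominator = 19.2·5.3·sin13.2°·cos13.2° = 19.2·5.3·0.2284·0.9736 = 22.623 kPa
FS = 32.908 / 22.623 = 1.455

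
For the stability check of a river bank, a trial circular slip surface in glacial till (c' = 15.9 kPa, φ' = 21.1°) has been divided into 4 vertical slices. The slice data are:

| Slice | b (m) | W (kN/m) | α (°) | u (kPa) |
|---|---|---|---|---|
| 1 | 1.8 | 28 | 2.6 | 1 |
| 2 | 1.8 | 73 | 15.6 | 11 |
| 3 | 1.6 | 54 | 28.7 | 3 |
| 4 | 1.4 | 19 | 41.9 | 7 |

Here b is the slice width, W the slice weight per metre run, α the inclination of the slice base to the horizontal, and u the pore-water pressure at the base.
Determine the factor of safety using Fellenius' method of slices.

FS = 2.74

Ordinary method of slices: FS = Σ[c'·Δl_i + (W_i cosα_i − u_i·Δl_i)·tanφ'] / Σ W_i sinα_i, with Δl_i = b_i / cosα_i.
Slice 1: Δl = 1.8/cos2.6° = 1.802 m; N'_1 = 28·cos2.6° − 1·1.802 = 26.2; c'Δl = 28.65; W sinα = 1.3
Slice 2: Δl = 1.8/cos15.6° = 1.869 m; N'_2 = 73·cos15.6° − 11·1.869 = 49.8; c'Δl = 29.71; W sinα = 19.6
Slice 3: Δl = 1.6/cos28.7° = 1.824 m; N'_3 = 54·cos28.7° − 3·1.824 = 41.9; c'Δl = 29.00; W sinα = 25.9
Slice 4: Δl = 1.4/cos41.9° = 1.881 m; N'_4 = 19·cos41.9° − 7·1.881 = 1.0; c'Δl = 29.91; W sinα = 12.7
Σc'Δl = 117.3 kN/m; ΣN' = 118.8 kN/m; ΣW sinα = 59.5 kN/m
Resisting = 117.3 + 118.8·tan21.1° = 117.3 + 45.8 = 163.1 kN/m
FS = 163.1 / 59.5 = 2.740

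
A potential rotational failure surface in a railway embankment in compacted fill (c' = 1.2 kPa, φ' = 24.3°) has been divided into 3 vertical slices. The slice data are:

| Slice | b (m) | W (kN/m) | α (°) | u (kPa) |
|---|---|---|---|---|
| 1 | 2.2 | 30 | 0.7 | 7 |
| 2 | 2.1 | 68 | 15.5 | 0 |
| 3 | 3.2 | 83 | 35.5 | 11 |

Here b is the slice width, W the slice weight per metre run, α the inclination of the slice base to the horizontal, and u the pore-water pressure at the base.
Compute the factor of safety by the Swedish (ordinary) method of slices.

Ordinary method of slices: FS = Σ[c'·Δl_i + (W_i cosα_i − u_i·Δl_i)·tanφ'] / Σ W_i sinα_i, with Δl_i = b_i / cosα_i.
Slice 1: Δl = 2.2/cos0.7° = 2.200 m; N'_1 = 30·cos0.7° − 7·2.200 = 14.6; c'Δl = 2.64; W sinα = 0.4
Slice 2: Δl = 2.1/cos15.5° = 2.179 m; N'_2 = 68·cos15.5° − 0·2.179 = 65.5; c'Δl = 2.62; W sinα = 18.2
Slice 3: Δl = 3.2/cos35.5° = 3.931 m; N'_3 = 83·cos35.5° − 11·3.931 = 24.3; c'Δl = 4.72; W sinα = 48.2
Σc'Δl = 10.0 kN/m; ΣN' = 104.5 kN/m; ΣW sinα = 66.7 kN/m
Resisting = 10.0 + 104.5·tan24.3° = 10.0 + 47.2 = 57.1 kN/m
FS = 57.1 / 66.7 = 0.856

FS = 0.86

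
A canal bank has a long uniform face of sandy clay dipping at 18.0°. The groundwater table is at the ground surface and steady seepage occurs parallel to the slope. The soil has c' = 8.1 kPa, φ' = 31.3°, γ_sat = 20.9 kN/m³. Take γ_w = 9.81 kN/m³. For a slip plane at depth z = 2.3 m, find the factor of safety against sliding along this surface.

FS = 1.57

With seepage parallel to the slope and the water table at the surface, the effective normal stress on the slip plane uses the buoyant unit weight γ' = γ_sat − γ_w while the driving shear stress uses γ_sat:
FS = [c' + γ' z cos²β tanφ'] / [γ_sat z sinβ cosβ]
γ' = 20.9 − 9.81 = 11.09 kN/m³
Numerator = 8.1 + 11.09·2.3·cos²18.0°·tan31.3° = 8.1 + 11.09·2.3·0.9045·0.6080 = 22.128 kPa
Denominator = 20.9·2.3·sin18.0°·cos18.0° = 20.9·2.3·0.3090·0.9511 = 14.127 kPa
FS = 22.128 / 14.127 = 1.566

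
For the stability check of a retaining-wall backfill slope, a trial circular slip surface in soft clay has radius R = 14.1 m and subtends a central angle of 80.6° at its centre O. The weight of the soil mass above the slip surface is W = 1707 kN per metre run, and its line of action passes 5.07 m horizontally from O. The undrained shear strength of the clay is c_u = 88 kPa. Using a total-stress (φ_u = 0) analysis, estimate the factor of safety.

FS = 2.84

Taking moments about the centre O, the resisting moment is provided by the undrained shear strength acting along the arc:
Arc length L_a = R·θ = 14.1·(80.6°·π/180) = 14.1·1.4067 = 19.83 m
M_R = c_u·L_a·R = 88·19.83·14.1 = 24611.2 kN·m/m
M_D = W·d = 1707·5.07 = 8654.5 kN·m/m
FS = M_R / M_D = 24611.2 / 8654.5 = 2.844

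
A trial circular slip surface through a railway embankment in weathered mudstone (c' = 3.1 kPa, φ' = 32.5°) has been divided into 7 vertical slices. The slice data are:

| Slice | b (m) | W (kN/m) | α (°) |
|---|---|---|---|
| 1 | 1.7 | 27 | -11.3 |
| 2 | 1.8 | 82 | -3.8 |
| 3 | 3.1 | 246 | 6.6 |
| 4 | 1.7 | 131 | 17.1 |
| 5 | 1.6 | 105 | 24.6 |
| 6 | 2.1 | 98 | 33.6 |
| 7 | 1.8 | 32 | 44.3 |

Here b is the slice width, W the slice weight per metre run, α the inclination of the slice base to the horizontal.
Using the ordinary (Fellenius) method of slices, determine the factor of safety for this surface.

Ordinary method of slices: FS = Σ[c'·Δl_i + (W_i cosα_i)·tanφ'] / Σ W_i sinα_i, with Δl_i = b_i / cosα_i.
Slice 1: Δl = 1.7/cos(-11.3°) = 1.734 m; N'_1 = 27·cos(-11.3°) = 26.5; c'Δl = 5.37; W sinα = -5.3
Slice 2: Δl = 1.8/cos(-3.8°) = 1.804 m; N'_2 = 82·cos(-3.8°) = 81.8; c'Δl = 5.59; W sinα = -5.4
Slice 3: Δl = 3.1/cos6.6° = 3.121 m; N'_3 = 246·cos6.6° = 244.4; c'Δl = 9.67; W sinα = 28.3
Slice 4: Δl = 1.7/cos17.1° = 1.779 m; N'_4 = 131·cos17.1° = 125.2; c'Δl = 5.51; W sinα = 38.5
Slice 5: Δl = 1.6/cos24.6° = 1.760 m; N'_5 = 105·cos24.6° = 95.5; c'Δl = 5.46; W sinα = 43.7
Slice 6: Δl = 2.1/cos33.6° = 2.521 m; N'_6 = 98·cos33.6° = 81.6; c'Δl = 7.82; W sinα = 54.2
Slice 7: Δl = 1.8/cos44.3° = 2.515 m; N'_7 = 32·cos44.3° = 22.9; c'Δl = 7.80; W sinα = 22.3
Σc'Δl = 47.2 kN/m; ΣN' = 677.9 kN/m; ΣW sinα = 176.4 kN/m
Resisting = 47.2 + 677.9·tan32.5° = 47.2 + 431.9 = 479.1 kN/m
FS = 479.1 / 176.4 = 2.716

FS = 2.72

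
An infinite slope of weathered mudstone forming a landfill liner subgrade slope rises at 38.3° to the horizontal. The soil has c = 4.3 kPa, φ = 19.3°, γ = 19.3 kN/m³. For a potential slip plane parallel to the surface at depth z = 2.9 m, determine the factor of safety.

FS = 0.60

For an infinite slope with a slip plane parallel to the surface (no pore pressure): FS = [c + γz cos²β tanφ] / [γz sinβ cosβ].
γz = 19.3·2.9 = 55.97 kN/m²
Numerator = 4.3 + 55.97·cos²38.3°·tan19.3° = 4.3 + 55.97·0.6159·0.3502 = 16.371 kPa
Denominator = 55.97·sin38.3°·cos38.3° = 55.97·0.6198·0.7848 = 27.223 kPa
FS = 16.371 / 27.223 = 0.601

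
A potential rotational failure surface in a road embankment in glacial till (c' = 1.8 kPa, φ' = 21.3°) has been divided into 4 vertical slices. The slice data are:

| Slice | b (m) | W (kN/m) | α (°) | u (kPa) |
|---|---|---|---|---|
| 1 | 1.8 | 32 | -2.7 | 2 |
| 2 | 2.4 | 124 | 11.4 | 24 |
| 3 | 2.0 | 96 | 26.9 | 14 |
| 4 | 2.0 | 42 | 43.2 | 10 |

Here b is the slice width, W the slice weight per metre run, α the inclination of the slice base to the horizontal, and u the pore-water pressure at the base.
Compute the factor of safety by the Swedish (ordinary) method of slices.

FS = 0.78

Ordinary method of slices: FS = Σ[c'·Δl_i + (W_i cosα_i − u_i·Δl_i)·tanφ'] / Σ W_i sinα_i, with Δl_i = b_i / cosα_i.
Slice 1: Δl = 1.8/cos(-2.7°) = 1.802 m; N'_1 = 32·cos(-2.7°) − 2·1.802 = 28.4; c'Δl = 3.24; W sinα = -1.5
Slice 2: Δl = 2.4/cos11.4° = 2.448 m; N'_2 = 124·cos11.4° − 24·2.448 = 62.8; c'Δl = 4.41; W sinα = 24.5
Slice 3: Δl = 2.0/cos26.9° = 2.243 m; N'_3 = 96·cos26.9° − 14·2.243 = 54.2; c'Δl = 4.04; W sinα = 43.4
Slice 4: Δl = 2.0/cos43.2° = 2.744 m; N'_4 = 42·cos43.2° − 10·2.744 = 3.2; c'Δl = 4.94; W sinα = 28.8
Σc'Δl = 16.6 kN/m; ΣN' = 148.6 kN/m; ΣW sinα = 95.2 kN/m
Resisting = 16.6 + 148.6·tan21.3° = 16.6 + 57.9 = 74.5 kN/m
FS = 74.5 / 95.2 = 0.783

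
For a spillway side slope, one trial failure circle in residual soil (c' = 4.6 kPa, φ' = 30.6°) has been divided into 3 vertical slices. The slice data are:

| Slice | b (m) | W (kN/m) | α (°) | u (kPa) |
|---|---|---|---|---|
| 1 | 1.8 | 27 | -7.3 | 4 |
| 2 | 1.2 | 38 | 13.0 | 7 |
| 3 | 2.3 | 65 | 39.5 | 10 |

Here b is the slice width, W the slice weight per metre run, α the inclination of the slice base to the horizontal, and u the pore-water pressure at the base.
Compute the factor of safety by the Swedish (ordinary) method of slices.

FS = 1.47

Ordinary method of slices: FS = Σ[c'·Δl_i + (W_i cosα_i − u_i·Δl_i)·tanφ'] / Σ W_i sinα_i, with Δl_i = b_i / cosα_i.
Slice 1: Δl = 1.8/cos(-7.3°) = 1.815 m; N'_1 = 27·cos(-7.3°) − 4·1.815 = 19.5; c'Δl = 8.35; W sinα = -3.4
Slice 2: Δl = 1.2/cos13.0° = 1.232 m; N'_2 = 38·cos13.0° − 7·1.232 = 28.4; c'Δl = 5.67; W sinα = 8.5
Slice 3: Δl = 2.3/cos39.5° = 2.981 m; N'_3 = 65·cos39.5° − 10·2.981 = 20.3; c'Δl = 13.71; W sinα = 41.3
Σc'Δl = 27.7 kN/m; ΣN' = 68.3 kN/m; ΣW sinα = 46.5 kN/m
Resisting = 27.7 + 68.3·tan30.6° = 27.7 + 40.4 = 68.1 kN/m
FS = 68.1 / 46.5 = 1.466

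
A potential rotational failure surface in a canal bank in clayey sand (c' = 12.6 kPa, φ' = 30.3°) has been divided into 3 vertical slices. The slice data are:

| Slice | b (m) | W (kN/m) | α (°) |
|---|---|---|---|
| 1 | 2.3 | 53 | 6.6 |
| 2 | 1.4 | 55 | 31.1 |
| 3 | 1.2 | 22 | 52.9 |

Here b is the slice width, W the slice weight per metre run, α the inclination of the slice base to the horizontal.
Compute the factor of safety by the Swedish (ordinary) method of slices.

Ordinary method of slices: FS = Σ[c'·Δl_i + (W_i cosα_i)·tanφ'] / Σ W_i sinα_i, with Δl_i = b_i / cosα_i.
Slice 1: Δl = 2.3/cos6.6° = 2.315 m; N'_1 = 53·cos6.6° = 52.6; c'Δl = 29.17; W sinα = 6.1
Slice 2: Δl = 1.4/cos31.1° = 1.635 m; N'_2 = 55·cos31.1° = 47.1; c'Δl = 20.60; W sinα = 28.4
Slice 3: Δl = 1.2/cos52.9° = 1.989 m; N'_3 = 22·cos52.9° = 13.3; c'Δl = 25.07; W sinα = 17.5
Σc'Δl = 74.8 kN/m; ΣN' = 113.0 kN/m; ΣW sinα = 52.0 kN/m
Resisting = 74.8 + 113.0·tan30.3° = 74.8 + 66.0 = 140.9 kN/m
FS = 140.9 / 52.0 = 2.707

FS = 2.71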